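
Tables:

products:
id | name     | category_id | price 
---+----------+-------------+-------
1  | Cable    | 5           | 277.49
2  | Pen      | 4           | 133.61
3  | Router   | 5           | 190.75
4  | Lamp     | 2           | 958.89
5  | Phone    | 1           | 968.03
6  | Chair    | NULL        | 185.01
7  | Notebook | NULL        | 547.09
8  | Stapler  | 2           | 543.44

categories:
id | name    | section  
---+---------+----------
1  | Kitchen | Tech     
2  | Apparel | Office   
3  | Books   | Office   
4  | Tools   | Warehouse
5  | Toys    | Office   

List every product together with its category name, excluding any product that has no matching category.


INNER JOIN keeps only products rows whose category_id matches an id in categories. Walk through each product:
  - product 1 (Cable): category_id=5 -> matches Toys
  - product 2 (Pen): category_id=4 -> matches Tools
  - product 3 (Router): category_id=5 -> matches Toys
  - product 4 (Lamp): category_id=2 -> matches Apparel
  - product 5 (Phone): category_id=1 -> matches Kitchen
  - product 6 (Chair): category_id=NULL, no match -> dropped
  - product 7 (Notebook): category_id=NULL, no match -> dropped
  - product 8 (Stapler): category_id=2 -> matches Apparel
So 2 of 8 rows are dropped.

SQL:
SELECT a.name, b.name AS category
FROM products a
INNER JOIN categories b ON a.category_id = b.id

Result:
name    | category
--------+---------
Cable   | Toys    
Pen     | Tools   
Router  | Toys    
Lamp    | Apparel 
Phone   | Kitchen 
Stapler | Apparel 


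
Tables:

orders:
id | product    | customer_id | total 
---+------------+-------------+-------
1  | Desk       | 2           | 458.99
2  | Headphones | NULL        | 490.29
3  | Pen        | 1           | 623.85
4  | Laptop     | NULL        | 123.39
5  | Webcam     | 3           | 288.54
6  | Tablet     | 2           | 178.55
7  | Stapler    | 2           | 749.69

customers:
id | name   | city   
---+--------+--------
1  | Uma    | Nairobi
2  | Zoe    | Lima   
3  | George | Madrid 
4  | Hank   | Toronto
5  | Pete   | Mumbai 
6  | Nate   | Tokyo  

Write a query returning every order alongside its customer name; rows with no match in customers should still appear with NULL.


LEFT JOIN keeps every row from orders (the left table); where customer_id has no match in customers, the customer columns become NULL. Walk through each order:
  - order 1 (Desk): customer_id=2 -> matches Zoe
  - order 2 (Headphones): customer_id=NULL, no match -> kept with NULL
  - order 3 (Pen): customer_id=1 -> matches Uma
  - order 4 (Laptop): customer_id=NULL, no match -> kept with NULL
  - order 5 (Webcam): customer_id=3 -> matches George
  - order 6 (Tablet): customer_id=2 -> matches Zoe
  - order 7 (Stapler): customer_id=2 -> matches Zoe
All 7 rows appear; 2 have NULL customer.

SQL:
SELECT a.product, b.name AS customer
FROM orders a
LEFT JOIN customers b ON a.customer_id = b.id

Result:
product    | customer
-----------+---------
Desk       | Zoe     
Headphones | NULL    
Pen        | Uma     
Laptop     | NULL    
Webcam     | George  
Tablet     | Zoe     
Stapler    | Zoe     


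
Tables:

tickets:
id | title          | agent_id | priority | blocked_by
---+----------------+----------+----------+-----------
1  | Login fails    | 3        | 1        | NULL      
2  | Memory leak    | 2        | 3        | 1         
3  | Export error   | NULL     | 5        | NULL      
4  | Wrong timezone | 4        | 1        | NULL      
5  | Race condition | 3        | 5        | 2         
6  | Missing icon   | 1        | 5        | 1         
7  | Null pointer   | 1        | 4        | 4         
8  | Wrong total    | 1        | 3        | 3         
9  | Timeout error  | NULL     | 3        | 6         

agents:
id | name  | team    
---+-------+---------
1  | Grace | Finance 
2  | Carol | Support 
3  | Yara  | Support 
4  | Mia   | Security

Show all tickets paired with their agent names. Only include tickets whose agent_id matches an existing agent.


INNER JOIN keeps only tickets rows whose agent_id matches an id in agents. Walk through each ticket:
  - ticket 1 (Login fails): agent_id=3 -> matches Yara
  - ticket 2 (Memory leak): agent_id=2 -> matches Carol
  - ticket 3 (Export error): agent_id=NULL, no match -> dropped
  - ticket 4 (Wrong timezone): agent_id=4 -> matches Mia
  - ticket 5 (Race condition): agent_id=3 -> matches Yara
  - ticket 6 (Missing icon): agent_id=1 -> matches Grace
  - ticket 7 (Null pointer): agent_id=1 -> matches Grace
  - ticket 8 (Wrong total): agent_id=1 -> matches Grace
  - ticket 9 (Timeout error): agent_id=NULL, no match -> dropped
So 2 of 9 rows are dropped.

SQL:
SELECT a.title, b.name AS agent
FROM tickets a
INNER JOIN agents b ON a.agent_id = b.id

Result:
title          | agent
---------------+------
Login fails    | Yara 
Memory leak    | Carol
Wrong timezone | Mia  
Race condition | Yara 
Missing icon   | Grace
Null pointer   | Grace
Wrong total    | Grace


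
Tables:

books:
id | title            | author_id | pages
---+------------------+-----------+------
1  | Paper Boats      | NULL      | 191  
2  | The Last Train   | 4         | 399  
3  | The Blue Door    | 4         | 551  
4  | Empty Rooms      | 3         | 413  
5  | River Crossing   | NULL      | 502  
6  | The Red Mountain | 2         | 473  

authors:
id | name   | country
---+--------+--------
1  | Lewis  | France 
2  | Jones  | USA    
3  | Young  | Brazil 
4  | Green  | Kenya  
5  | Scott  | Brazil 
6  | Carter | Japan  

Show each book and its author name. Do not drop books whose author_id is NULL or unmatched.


LEFT JOIN keeps every row from books (the left table); where author_id has no match in authors, the author columns become NULL. Walk through each book:
  - book 1 (Paper Boats): author_id=NULL, no match -> kept with NULL
  - book 2 (The Last Train): author_id=4 -> matches Green
  - book 3 (The Blue Door): author_id=4 -> matches Green
  - book 4 (Empty Rooms): author_id=3 -> matches Young
  - book 5 (River Crossing): author_id=NULL, no match -> kept with NULL
  - book 6 (The Red Mountain): author_id=2 -> matches Jones
All 6 rows appear; 2 have NULL author.

SQL:
SELECT a.title, b.name AS author
FROM books a
LEFT JOIN authors b ON a.author_id = b.id

Result:
title            | author
-----------------+-------
Paper Boats      | NULL  
The Last Train   | Green 
The Blue Door    | Green 
Empty Rooms      | Young 
River Crossing   | NULL  
The Red Mountain | Jones 


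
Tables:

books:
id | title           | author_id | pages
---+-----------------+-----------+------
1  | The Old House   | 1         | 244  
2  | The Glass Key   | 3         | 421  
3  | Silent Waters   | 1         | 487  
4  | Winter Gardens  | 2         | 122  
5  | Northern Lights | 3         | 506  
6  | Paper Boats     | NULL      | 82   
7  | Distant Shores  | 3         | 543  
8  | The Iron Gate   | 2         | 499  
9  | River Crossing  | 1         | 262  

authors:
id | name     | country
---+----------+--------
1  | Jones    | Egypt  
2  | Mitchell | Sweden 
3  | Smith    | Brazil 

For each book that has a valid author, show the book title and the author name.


INNER JOIN keeps only books rows whose author_id matches an id in authors. Walk through each book:
  - book 1 (The Old House): author_id=1 -> matches Jones
  - book 2 (The Glass Key): author_id=3 -> matches Smith
  - book 3 (Silent Waters): author_id=1 -> matches Jones
  - book 4 (Winter Gardens): author_id=2 -> matches Mitchell
  - book 5 (Northern Lights): author_id=3 -> matches Smith
  - book 6 (Paper Boats): author_id=NULL, no match -> dropped
  - book 7 (Distant Shores): author_id=3 -> matches Smith
  - book 8 (The Iron Gate): author_id=2 -> matches Mitchell
  - book 9 (River Crossing): author_id=1 -> matches Jones
So 1 of 9 rows is dropped.

SQL:
SELECT a.title, b.name AS author
FROM books a
INNER JOIN authors b ON a.author_id = b.id

Result:
title           | author  
----------------+---------
The Old House   | Jones   
The Glass Key   | Smith   
Silent Waters   | Jones   
Winter Gardens  | Mitchell
Northern Lights | Smith   
Distant Shores  | Smith   
The Iron Gate   | Mitchell
River Crossing  | Jones   


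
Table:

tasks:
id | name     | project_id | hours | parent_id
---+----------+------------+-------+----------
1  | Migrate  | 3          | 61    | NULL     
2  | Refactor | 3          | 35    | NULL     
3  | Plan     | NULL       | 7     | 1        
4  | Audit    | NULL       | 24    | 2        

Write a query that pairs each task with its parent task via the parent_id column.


This is a self-join: tasks is joined to a second copy of itself, matching each row's parent_id to another row's id. Use LEFT JOIN so rows with parent_id=NULL are kept.
  - task 1 (Migrate): parent_id=NULL -> NULL
  - task 2 (Refactor): parent_id=NULL -> NULL
  - task 3 (Plan): parent_id=1 -> Migrate
  - task 4 (Audit): parent_id=2 -> Refactor

SQL:
SELECT a.name AS item, b.name AS parent
FROM tasks a
LEFT JOIN tasks b ON a.parent_id = b.id

Result:
item     | parent  
---------+---------
Migrate  | NULL    
Refactor | NULL    
Plan     | Migrate 
Audit    | Refactor


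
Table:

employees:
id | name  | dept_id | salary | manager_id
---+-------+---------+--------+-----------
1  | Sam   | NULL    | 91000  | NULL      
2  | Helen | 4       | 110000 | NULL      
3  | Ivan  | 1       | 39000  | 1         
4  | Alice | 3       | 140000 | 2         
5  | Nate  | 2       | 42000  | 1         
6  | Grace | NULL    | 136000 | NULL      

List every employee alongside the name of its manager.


This is a self-join: employees is joined to a second copy of itself, matching each row's manager_id to another row's id. Use LEFT JOIN so rows with manager_id=NULL are kept.
  - employee 1 (Sam): manager_id=NULL -> NULL
  - employee 2 (Helen): manager_id=NULL -> NULL
  - employee 3 (Ivan): manager_id=1 -> Sam
  - employee 4 (Alice): manager_id=2 -> Helen
  - employee 5 (Nate): manager_id=1 -> Sam
  - employee 6 (Grace): manager_id=NULL -> NULL

SQL:
SELECT a.name AS item, b.name AS manager
FROM employees a
LEFT JOIN employees b ON a.manager_id = b.id

Result:
item  | manager
------+--------
Sam   | NULL   
Helen | NULL   
Ivan  | Sam    
Alice | Helen  
Nate  | Sam    
Grace | NULL   


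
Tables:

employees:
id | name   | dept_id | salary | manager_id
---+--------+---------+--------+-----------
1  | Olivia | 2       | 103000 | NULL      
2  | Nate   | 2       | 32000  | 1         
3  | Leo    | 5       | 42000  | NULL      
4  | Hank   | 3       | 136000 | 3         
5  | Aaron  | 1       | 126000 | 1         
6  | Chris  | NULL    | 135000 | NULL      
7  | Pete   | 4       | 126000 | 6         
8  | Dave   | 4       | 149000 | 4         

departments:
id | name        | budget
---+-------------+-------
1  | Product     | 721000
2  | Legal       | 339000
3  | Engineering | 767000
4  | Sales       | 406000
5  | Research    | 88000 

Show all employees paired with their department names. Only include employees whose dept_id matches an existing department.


INNER JOIN keeps only employees rows whose dept_id matches an id in departments. Walk through each employee:
  - employee 1 (Olivia): dept_id=2 -> matches Legal
  - employee 2 (Nate): dept_id=2 -> matches Legal
  - employee 3 (Leo): dept_id=5 -> matches Research
  - employee 4 (Hank): dept_id=3 -> matches Engineering
  - employee 5 (Aaron): dept_id=1 -> matches Product
  - employee 6 (Chris): dept_id=NULL, no match -> dropped
  - employee 7 (Pete): dept_id=4 -> matches Sales
  - employee 8 (Dave): dept_id=4 -> matches Sales
So 1 of 8 rows is dropped.

SQL:
SELECT a.name, b.name AS department
FROM employees a
INNER JOIN departments b ON a.dept_id = b.id

Result:
name   | department 
-------+------------
Olivia | Legal      
Nate   | Legal      
Leo    | Research   
Hank   | Engineering
Aaron  | Product    
Pete   | Sales      
Dave   | Sales      


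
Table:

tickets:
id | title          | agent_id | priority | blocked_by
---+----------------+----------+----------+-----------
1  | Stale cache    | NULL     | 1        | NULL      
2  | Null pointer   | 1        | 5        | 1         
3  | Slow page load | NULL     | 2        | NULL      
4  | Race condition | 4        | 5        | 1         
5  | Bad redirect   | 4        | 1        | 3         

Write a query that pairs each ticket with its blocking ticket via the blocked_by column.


This is a self-join: tickets is joined to a second copy of itself, matching each row's blocked_by to another row's id. Use LEFT JOIN so rows with blocked_by=NULL are kept.
  - ticket 1 (Stale cache): blocked_by=NULL -> NULL
  - ticket 2 (Null pointer): blocked_by=1 -> Stale cache
  - ticket 3 (Slow page load): blocked_by=NULL -> NULL
  - ticket 4 (Race condition): blocked_by=1 -> Stale cache
  - ticket 5 (Bad redirect): blocked_by=3 -> Slow page load

SQL:
SELECT a.title AS item, b.title AS blocked_by
FROM tickets a
LEFT JOIN tickets b ON a.blocked_by = b.id

Result:
item           | blocked_by    
---------------+---------------
Stale cache    | NULL          
Null pointer   | Stale cache   
Slow page load | NULL          
Race condition | Stale cache   
Bad redirect   | Slow page load


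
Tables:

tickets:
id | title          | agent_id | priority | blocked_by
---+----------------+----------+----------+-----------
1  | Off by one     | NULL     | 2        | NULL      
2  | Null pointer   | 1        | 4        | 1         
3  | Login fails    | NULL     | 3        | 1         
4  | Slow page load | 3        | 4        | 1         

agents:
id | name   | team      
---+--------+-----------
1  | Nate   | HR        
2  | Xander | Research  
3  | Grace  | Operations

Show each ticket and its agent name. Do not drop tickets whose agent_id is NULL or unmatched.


LEFT JOIN keeps every row from tickets (the left table); where agent_id has no match in agents, the agent columns become NULL. Walk through each ticket:
  - ticket 1 (Off by one): agent_id=NULL, no match -> kept with NULL
  - ticket 2 (Null pointer): agent_id=1 -> matches Nate
  - ticket 3 (Login fails): agent_id=NULL, no match -> kept with NULL
  - ticket 4 (Slow page load): agent_id=3 -> matches Grace
All 4 rows appear; 2 have NULL agent.

SQL:
SELECT a.title, b.name AS agent
FROM tickets a
LEFT JOIN agents b ON a.agent_id = b.id

Result:
title          | agent
---------------+------
Off by one     | NULL 
Null pointer   | Nate 
Login fails    | NULL 
Slow page load | Grace


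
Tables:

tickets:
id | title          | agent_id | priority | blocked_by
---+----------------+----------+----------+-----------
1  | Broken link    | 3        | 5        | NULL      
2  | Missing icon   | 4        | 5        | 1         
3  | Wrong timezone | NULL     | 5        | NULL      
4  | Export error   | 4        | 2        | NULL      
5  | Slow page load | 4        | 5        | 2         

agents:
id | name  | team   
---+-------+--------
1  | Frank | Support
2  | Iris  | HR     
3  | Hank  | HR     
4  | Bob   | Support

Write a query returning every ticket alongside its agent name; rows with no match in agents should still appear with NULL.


LEFT JOIN keeps every row from tickets (the left table); where agent_id has no match in agents, the agent columns become NULL. Walk through each ticket:
  - ticket 1 (Broken link): agent_id=3 -> matches Hank
  - ticket 2 (Missing icon): agent_id=4 -> matches Bob
  - ticket 3 (Wrong timezone): agent_id=NULL, no match -> kept with NULL
  - ticket 4 (Export error): agent_id=4 -> matches Bob
  - ticket 5 (Slow page load): agent_id=4 -> matches Bob
All 5 rows appear; 1 has NULL agent.

SQL:
SELECT a.title, b.name AS agent
FROM tickets a
LEFT JOIN agents b ON a.agent_id = b.id

Result:
title          | agent
---------------+------
Broken link    | Hank 
Missing icon   | Bob  
Wrong timezone | NULL 
Export error   | Bob  
Slow page load | Bob  


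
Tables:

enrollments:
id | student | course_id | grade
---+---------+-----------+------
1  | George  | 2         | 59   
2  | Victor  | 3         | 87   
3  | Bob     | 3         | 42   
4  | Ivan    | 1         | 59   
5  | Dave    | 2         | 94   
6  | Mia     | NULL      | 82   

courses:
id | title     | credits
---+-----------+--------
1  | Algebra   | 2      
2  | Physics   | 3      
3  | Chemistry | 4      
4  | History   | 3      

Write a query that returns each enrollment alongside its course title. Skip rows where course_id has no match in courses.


INNER JOIN keeps only enrollments rows whose course_id matches an id in courses. Walk through each enrollment:
  - enrollment 1 (George): course_id=2 -> matches Physics
  - enrollment 2 (Victor): course_id=3 -> matches Chemistry
  - enrollment 3 (Bob): course_id=3 -> matches Chemistry
  - enrollment 4 (Ivan): course_id=1 -> matches Algebra
  - enrollment 5 (Dave): course_id=2 -> matches Physics
  - enrollment 6 (Mia): course_id=NULL, no match -> dropped
So 1 of 6 rows is dropped.

SQL:
SELECT a.student, b.title AS course
FROM enrollments a
INNER JOIN courses b ON a.course_id = b.id

Result:
student | course   
--------+----------
George  | Physics  
Victor  | Chemistry
Bob     | Chemistry
Ivan    | Algebra  
Dave    | Physics  


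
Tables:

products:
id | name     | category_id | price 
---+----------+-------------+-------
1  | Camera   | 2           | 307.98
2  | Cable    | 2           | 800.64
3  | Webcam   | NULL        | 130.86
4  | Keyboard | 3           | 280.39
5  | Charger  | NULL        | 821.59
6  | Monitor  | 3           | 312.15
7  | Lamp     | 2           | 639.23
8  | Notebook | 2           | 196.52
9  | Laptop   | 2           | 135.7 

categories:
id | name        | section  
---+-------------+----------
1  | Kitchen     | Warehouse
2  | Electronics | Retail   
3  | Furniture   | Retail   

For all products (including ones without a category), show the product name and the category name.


LEFT JOIN keeps every row from products (the left table); where category_id has no match in categories, the category columns become NULL. Walk through each product:
  - product 1 (Camera): category_id=2 -> matches Electronics
  - product 2 (Cable): category_id=2 -> matches Electronics
  - product 3 (Webcam): category_id=NULL, no match -> kept with NULL
  - product 4 (Keyboard): category_id=3 -> matches Furniture
  - product 5 (Charger): category_id=NULL, no match -> kept with NULL
  - product 6 (Monitor): category_id=3 -> matches Furniture
  - product 7 (Lamp): category_id=2 -> matches Electronics
  - product 8 (Notebook): category_id=2 -> matches Electronics
  - product 9 (Laptop): category_id=2 -> matches Electronics
All 9 rows appear; 2 have NULL category.

SQL:
SELECT a.name, b.name AS category
FROM products a
LEFT JOIN categories b ON a.category_id = b.id

Result:
name     | category   
---------+------------
Camera   | Electronics
Cable    | Electronics
Webcam   | NULL       
Keyboard | Furniture  
Charger  | NULL       
Monitor  | Furniture  
Lamp     | Electronics
Notebook | Electronics
Laptop   | Electronics


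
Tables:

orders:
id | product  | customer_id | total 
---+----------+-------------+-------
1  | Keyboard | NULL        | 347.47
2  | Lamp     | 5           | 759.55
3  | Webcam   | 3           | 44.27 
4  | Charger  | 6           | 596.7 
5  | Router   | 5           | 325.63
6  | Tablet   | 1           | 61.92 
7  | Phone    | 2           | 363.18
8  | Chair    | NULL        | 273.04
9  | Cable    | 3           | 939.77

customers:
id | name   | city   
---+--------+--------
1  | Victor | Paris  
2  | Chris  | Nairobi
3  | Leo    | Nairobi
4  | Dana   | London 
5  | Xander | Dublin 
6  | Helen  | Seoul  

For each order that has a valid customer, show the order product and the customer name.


INNER JOIN keeps only orders rows whose customer_id matches an id in customers. Walk through each order:
  - order 1 (Keyboard): customer_id=NULL, no match -> dropped
  - order 2 (Lamp): customer_id=5 -> matches Xander
  - order 3 (Webcam): customer_id=3 -> matches Leo
  - order 4 (Charger): customer_id=6 -> matches Helen
  - order 5 (Router): customer_id=5 -> matches Xander
  - order 6 (Tablet): customer_id=1 -> matches Victor
  - order 7 (Phone): customer_id=2 -> matches Chris
  - order 8 (Chair): customer_id=NULL, no match -> dropped
  - order 9 (Cable): customer_id=3 -> matches Leo
So 2 of 9 rows are dropped.

SQL:
SELECT a.product, b.name AS customer
FROM orders a
INNER JOIN customers b ON a.customer_id = b.id

Result:
product | customer
--------+---------
Lamp    | Xander  
Webcam  | Leo     
Charger | Helen   
Router  | Xander  
Tablet  | Victor  
Phone   | Chris   
Cable   | Leo     


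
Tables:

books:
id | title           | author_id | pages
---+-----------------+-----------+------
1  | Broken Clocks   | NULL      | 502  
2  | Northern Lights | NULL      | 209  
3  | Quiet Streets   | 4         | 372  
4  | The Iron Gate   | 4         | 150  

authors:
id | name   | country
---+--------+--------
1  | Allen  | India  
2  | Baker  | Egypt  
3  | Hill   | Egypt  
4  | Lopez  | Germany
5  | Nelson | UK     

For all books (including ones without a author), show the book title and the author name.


LEFT JOIN keeps every row from books (the left table); where author_id has no match in authors, the author columns become NULL. Walk through each book:
  - book 1 (Broken Clocks): author_id=NULL, no match -> kept with NULL
  - book 2 (Northern Lights): author_id=NULL, no match -> kept with NULL
  - book 3 (Quiet Streets): author_id=4 -> matches Lopez
  - book 4 (The Iron Gate): author_id=4 -> matches Lopez
All 4 rows appear; 2 have NULL author.

SQL:
SELECT a.title, b.name AS author
FROM books a
LEFT JOIN authors b ON a.author_id = b.id

Result:
title           | author
----------------+-------
Broken Clocks   | NULL  
Northern Lights | NULL  
Quiet Streets   | Lopez 
The Iron Gate   | Lopez 


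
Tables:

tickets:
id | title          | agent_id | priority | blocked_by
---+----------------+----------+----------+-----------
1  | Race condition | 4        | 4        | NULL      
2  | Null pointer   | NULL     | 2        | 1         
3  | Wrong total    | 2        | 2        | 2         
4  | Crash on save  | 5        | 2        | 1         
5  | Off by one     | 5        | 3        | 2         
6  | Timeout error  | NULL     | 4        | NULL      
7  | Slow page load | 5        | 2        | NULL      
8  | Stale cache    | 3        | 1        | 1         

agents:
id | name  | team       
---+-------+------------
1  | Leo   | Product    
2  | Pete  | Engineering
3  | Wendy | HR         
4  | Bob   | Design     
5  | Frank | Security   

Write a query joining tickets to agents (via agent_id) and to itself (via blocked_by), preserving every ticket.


Two LEFT JOINs from the same base table tickets: one to agents via agent_id, one to tickets itself via blocked_by. Both are LEFT so every ticket is preserved.
Match against agents:
  - ticket 1 (Race condition): agent_id=4 -> matches Bob
  - ticket 2 (Null pointer): agent_id=NULL, no match -> kept with NULL
  - ticket 3 (Wrong total): agent_id=2 -> matches Pete
  - ticket 4 (Crash on save): agent_id=5 -> matches Frank
  - ticket 5 (Off by one): agent_id=5 -> matches Frank
  - ticket 6 (Timeout error): agent_id=NULL, no match -> kept with NULL
  - ticket 7 (Slow page load): agent_id=5 -> matches Frank
  - ticket 8 (Stale cache): agent_id=3 -> matches Wendy
Match against tickets (self):
  - ticket 1 (Race condition): blocked_by=NULL -> NULL
  - ticket 2 (Null pointer): blocked_by=1 -> Race condition
  - ticket 3 (Wrong total): blocked_by=2 -> Null pointer
  - ticket 4 (Crash on save): blocked_by=1 -> Race condition
  - ticket 5 (Off by one): blocked_by=2 -> Null pointer
  - ticket 6 (Timeout error): blocked_by=NULL -> NULL
  - ticket 7 (Slow page load): blocked_by=NULL -> NULL
  - ticket 8 (Stale cache): blocked_by=1 -> Race condition

SQL:
SELECT a.title, b.name AS agent, c.title AS blocked_by
FROM tickets a
LEFT JOIN agents b ON a.agent_id = b.id
LEFT JOIN tickets c ON a.blocked_by = c.id

Result:
title          | agent | blocked_by    
---------------+-------+---------------
Race condition | Bob   | NULL          
Null pointer   | NULL  | Race condition
Wrong total    | Pete  | Null pointer  
Crash on save  | Frank | Race condition
Off by one     | Frank | Null pointer  
Timeout error  | NULL  | NULL          
Slow page load | Frank | NULL          
Stale cache    | Wendy | Race condition


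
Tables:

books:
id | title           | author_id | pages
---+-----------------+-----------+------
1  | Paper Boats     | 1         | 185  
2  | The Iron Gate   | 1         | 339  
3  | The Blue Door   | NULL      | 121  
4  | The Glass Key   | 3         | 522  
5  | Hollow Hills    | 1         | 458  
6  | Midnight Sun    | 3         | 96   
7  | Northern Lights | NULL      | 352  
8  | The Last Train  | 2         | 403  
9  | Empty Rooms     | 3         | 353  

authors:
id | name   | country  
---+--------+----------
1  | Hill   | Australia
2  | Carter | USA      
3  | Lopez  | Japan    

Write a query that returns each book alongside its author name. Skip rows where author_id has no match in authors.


INNER JOIN keeps only books rows whose author_id matches an id in authors. Walk through each book:
  - book 1 (Paper Boats): author_id=1 -> matches Hill
  - book 2 (The Iron Gate): author_id=1 -> matches Hill
  - book 3 (The Blue Door): author_id=NULL, no match -> dropped
  - book 4 (The Glass Key): author_id=3 -> matches Lopez
  - book 5 (Hollow Hills): author_id=1 -> matches Hill
  - book 6 (Midnight Sun): author_id=3 -> matches Lopez
  - book 7 (Northern Lights): author_id=NULL, no match -> dropped
  - book 8 (The Last Train): author_id=2 -> matches Carter
  - book 9 (Empty Rooms): author_id=3 -> matches Lopez
So 2 of 9 rows are dropped.

SQL:
SELECT a.title, b.name AS author
FROM books a
INNER JOIN authors b ON a.author_id = b.id

Result:
title          | author
---------------+-------
Paper Boats    | Hill  
The Iron Gate  | Hill  
The Glass Key  | Lopez 
Hollow Hills   | Hill  
Midnight Sun   | Lopez 
The Last Train | Carter
Empty Rooms    | Lopez 


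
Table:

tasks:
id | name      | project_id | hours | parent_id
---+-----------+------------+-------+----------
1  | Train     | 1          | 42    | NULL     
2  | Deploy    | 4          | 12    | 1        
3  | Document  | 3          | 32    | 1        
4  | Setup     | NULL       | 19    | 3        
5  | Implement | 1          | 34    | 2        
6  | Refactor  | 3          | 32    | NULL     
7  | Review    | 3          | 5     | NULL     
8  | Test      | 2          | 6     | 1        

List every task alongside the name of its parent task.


This is a self-join: tasks is joined to a second copy of itself, matching each row's parent_id to another row's id. Use LEFT JOIN so rows with parent_id=NULL are kept.
  - task 1 (Train): parent_id=NULL -> NULL
  - task 2 (Deploy): parent_id=1 -> Train
  - task 3 (Document): parent_id=1 -> Train
  - task 4 (Setup): parent_id=3 -> Document
  - task 5 (Implement): parent_id=2 -> Deploy
  - task 6 (Refactor): parent_id=NULL -> NULL
  - task 7 (Review): parent_id=NULL -> NULL
  - task 8 (Test): parent_id=1 -> Train

SQL:
SELECT a.name AS item, b.name AS parent
FROM tasks a
LEFT JOIN tasks b ON a.parent_id = b.id

Result:
item      | parent  
----------+---------
Train     | NULL    
Deploy    | Train   
Document  | Train   
Setup     | Document
Implement | Deploy  
Refactor  | NULL    
Review    | NULL    
Test      | Train   


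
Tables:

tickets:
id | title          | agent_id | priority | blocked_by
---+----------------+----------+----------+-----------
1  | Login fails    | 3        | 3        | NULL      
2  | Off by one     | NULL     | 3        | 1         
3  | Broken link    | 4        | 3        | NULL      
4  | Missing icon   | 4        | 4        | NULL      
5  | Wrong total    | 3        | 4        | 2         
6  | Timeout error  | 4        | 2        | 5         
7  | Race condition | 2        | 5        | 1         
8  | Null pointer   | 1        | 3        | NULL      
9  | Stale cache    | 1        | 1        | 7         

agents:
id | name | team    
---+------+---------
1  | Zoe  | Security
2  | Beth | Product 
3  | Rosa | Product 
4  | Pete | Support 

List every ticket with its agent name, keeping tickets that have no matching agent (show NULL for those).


LEFT JOIN keeps every row from tickets (the left table); where agent_id has no match in agents, the agent columns become NULL. Walk through each ticket:
  - ticket 1 (Login fails): agent_id=3 -> matches Rosa
  - ticket 2 (Off by one): agent_id=NULL, no match -> kept with NULL
  - ticket 3 (Broken link): agent_id=4 -> matches Pete
  - ticket 4 (Missing icon): agent_id=4 -> matches Pete
  - ticket 5 (Wrong total): agent_id=3 -> matches Rosa
  - ticket 6 (Timeout error): agent_id=4 -> matches Pete
  - ticket 7 (Race condition): agent_id=2 -> matches Beth
  - ticket 8 (Null pointer): agent_id=1 -> matches Zoe
  - ticket 9 (Stale cache): agent_id=1 -> matches Zoe
All 9 rows appear; 1 has NULL agent.

SQL:
SELECT a.title, b.name AS agent
FROM tickets a
LEFT JOIN agents b ON a.agent_id = b.id

Result:
title          | agent
---------------+------
Login fails    | Rosa 
Off by one     | NULL 
Broken link    | Pete 
Missing icon   | Pete 
Wrong total    | Rosa 
Timeout error  | Pete 
Race condition | Beth 
Null pointer   | Zoe  
Stale cache    | Zoe  


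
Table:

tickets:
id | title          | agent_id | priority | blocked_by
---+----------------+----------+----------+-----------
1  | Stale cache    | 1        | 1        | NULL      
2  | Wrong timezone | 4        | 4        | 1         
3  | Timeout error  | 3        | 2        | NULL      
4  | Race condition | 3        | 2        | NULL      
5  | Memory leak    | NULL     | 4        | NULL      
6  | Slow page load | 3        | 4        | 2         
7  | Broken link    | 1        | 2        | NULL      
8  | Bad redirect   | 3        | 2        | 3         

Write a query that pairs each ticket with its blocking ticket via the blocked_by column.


This is a self-join: tickets is joined to a second copy of itself, matching each row's blocked_by to another row's id. Use LEFT JOIN so rows with blocked_by=NULL are kept.
  - ticket 1 (Stale cache): blocked_by=NULL -> NULL
  - ticket 2 (Wrong timezone): blocked_by=1 -> Stale cache
  - ticket 3 (Timeout error): blocked_by=NULL -> NULL
  - ticket 4 (Race condition): blocked_by=NULL -> NULL
  - ticket 5 (Memory leak): blocked_by=NULL -> NULL
  - ticket 6 (Slow page load): blocked_by=2 -> Wrong timezone
  - ticket 7 (Broken link): blocked_by=NULL -> NULL
  - ticket 8 (Bad redirect): blocked_by=3 -> Timeout error

SQL:
SELECT a.title AS item, b.title AS blocked_by
FROM tickets a
LEFT JOIN tickets b ON a.blocked_by = b.id

Result:
item           | blocked_by    
---------------+---------------
Stale cache    | NULL          
Wrong timezone | Stale cache   
Timeout error  | NULL          
Race condition | NULL          
Memory leak    | NULL          
Slow page load | Wrong timezone
Broken link    | NULL          
Bad redirect   | Timeout error 


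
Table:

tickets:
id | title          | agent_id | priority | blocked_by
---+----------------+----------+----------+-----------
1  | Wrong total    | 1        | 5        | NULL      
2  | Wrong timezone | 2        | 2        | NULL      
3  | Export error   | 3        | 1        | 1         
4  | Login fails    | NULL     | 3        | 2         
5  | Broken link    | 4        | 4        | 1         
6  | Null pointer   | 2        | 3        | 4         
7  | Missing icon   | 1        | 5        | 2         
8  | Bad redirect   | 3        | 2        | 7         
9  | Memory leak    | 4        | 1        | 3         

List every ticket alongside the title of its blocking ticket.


This is a self-join: tickets is joined to a second copy of itself, matching each row's blocked_by to another row's id. Use LEFT JOIN so rows with blocked_by=NULL are kept.
  - ticket 1 (Wrong total): blocked_by=NULL -> NULL
  - ticket 2 (Wrong timezone): blocked_by=NULL -> NULL
  - ticket 3 (Export error): blocked_by=1 -> Wrong total
  - ticket 4 (Login fails): blocked_by=2 -> Wrong timezone
  - ticket 5 (Broken link): blocked_by=1 -> Wrong total
  - ticket 6 (Null pointer): blocked_by=4 -> Login fails
  - ticket 7 (Missing icon): blocked_by=2 -> Wrong timezone
  - ticket 8 (Bad redirect): blocked_by=7 -> Missing icon
  - ticket 9 (Memory leak): blocked_by=3 -> Export error

SQL:
SELECT a.title AS item, b.title AS blocked_by
FROM tickets a
LEFT JOIN tickets b ON a.blocked_by = b.id

Result:
item           | blocked_by    
---------------+---------------
Wrong total    | NULL          
Wrong timezone | NULL          
Export error   | Wrong total   
Login fails    | Wrong timezone
Broken link    | Wrong total   
Null pointer   | Login fails   
Missing icon   | Wrong timezone
Bad redirect   | Missing icon  
Memory leak    | Export error  


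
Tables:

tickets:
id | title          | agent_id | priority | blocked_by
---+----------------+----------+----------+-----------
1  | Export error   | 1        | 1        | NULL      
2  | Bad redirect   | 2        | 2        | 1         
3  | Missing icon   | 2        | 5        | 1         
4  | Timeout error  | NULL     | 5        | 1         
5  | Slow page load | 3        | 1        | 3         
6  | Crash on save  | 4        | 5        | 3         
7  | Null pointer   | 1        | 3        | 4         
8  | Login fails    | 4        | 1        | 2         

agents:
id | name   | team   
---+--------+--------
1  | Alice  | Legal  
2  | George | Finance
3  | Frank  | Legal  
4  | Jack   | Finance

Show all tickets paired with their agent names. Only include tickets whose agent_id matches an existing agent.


INNER JOIN keeps only tickets rows whose agent_id matches an id in agents. Walk through each ticket:
  - ticket 1 (Export error): agent_id=1 -> matches Alice
  - ticket 2 (Bad redirect): agent_id=2 -> matches George
  - ticket 3 (Missing icon): agent_id=2 -> matches George
  - ticket 4 (Timeout error): agent_id=NULL, no match -> dropped
  - ticket 5 (Slow page load): agent_id=3 -> matches Frank
  - ticket 6 (Crash on save): agent_id=4 -> matches Jack
  - ticket 7 (Null pointer): agent_id=1 -> matches Alice
  - ticket 8 (Login fails): agent_id=4 -> matches Jack
So 1 of 8 rows is dropped.

SQL:
SELECT a.title, b.name AS agent
FROM tickets a
INNER JOIN agents b ON a.agent_id = b.id

Result:
title          | agent 
---------------+-------
Export error   | Alice 
Bad redirect   | George
Missing icon   | George
Slow page load | Frank 
Crash on save  | Jack  
Null pointer   | Alice 
Login fails    | Jack  


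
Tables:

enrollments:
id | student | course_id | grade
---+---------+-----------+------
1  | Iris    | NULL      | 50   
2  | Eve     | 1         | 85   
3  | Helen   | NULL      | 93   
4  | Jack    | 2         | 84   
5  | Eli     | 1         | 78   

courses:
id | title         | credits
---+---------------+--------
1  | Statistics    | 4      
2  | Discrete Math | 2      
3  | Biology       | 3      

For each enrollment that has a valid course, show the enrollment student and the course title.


INNER JOIN keeps only enrollments rows whose course_id matches an id in courses. Walk through each enrollment:
  - enrollment 1 (Iris): course_id=NULL, no match -> dropped
  - enrollment 2 (Eve): course_id=1 -> matches Statistics
  - enrollment 3 (Helen): course_id=NULL, no match -> dropped
  - enrollment 4 (Jack): course_id=2 -> matches Discrete Math
  - enrollment 5 (Eli): course_id=1 -> matches Statistics
So 2 of 5 rows are dropped.

SQL:
SELECT a.student, b.title AS course
FROM enrollments a
INNER JOIN courses b ON a.course_id = b.id

Result:
student | course       
--------+--------------
Eve     | Statistics   
Jack    | Discrete Math
Eli     | Statistics   


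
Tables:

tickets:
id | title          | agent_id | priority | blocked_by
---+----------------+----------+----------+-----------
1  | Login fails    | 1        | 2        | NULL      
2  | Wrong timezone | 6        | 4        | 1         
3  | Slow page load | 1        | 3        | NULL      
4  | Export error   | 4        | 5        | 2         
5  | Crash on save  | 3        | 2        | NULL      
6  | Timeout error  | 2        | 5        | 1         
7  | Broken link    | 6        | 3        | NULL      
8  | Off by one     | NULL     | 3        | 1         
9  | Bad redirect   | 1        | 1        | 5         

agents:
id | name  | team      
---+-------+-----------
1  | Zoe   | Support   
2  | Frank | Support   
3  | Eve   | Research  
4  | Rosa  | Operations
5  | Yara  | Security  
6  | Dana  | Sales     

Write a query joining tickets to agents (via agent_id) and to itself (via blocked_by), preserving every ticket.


Two LEFT JOINs from the same base table tickets: one to agents via agent_id, one to tickets itself via blocked_by. Both are LEFT so every ticket is preserved.
Match against agents:
  - ticket 1 (Login fails): agent_id=1 -> matches Zoe
  - ticket 2 (Wrong timezone): agent_id=6 -> matches Dana
  - ticket 3 (Slow page load): agent_id=1 -> matches Zoe
  - ticket 4 (Export error): agent_id=4 -> matches Rosa
  - ticket 5 (Crash on save): agent_id=3 -> matches Eve
  - ticket 6 (Timeout error): agent_id=2 -> matches Frank
  - ticket 7 (Broken link): agent_id=6 -> matches Dana
  - ticket 8 (Off by one): agent_id=NULL, no match -> kept with NULL
  - ticket 9 (Bad redirect): agent_id=1 -> matches Zoe
Match against tickets (self):
  - ticket 1 (Login fails): blocked_by=NULL -> NULL
  - ticket 2 (Wrong timezone): blocked_by=1 -> Login fails
  - ticket 3 (Slow page load): blocked_by=NULL -> NULL
  - ticket 4 (Export error): blocked_by=2 -> Wrong timezone
  - ticket 5 (Crash on save): blocked_by=NULL -> NULL
  - ticket 6 (Timeout error): blocked_by=1 -> Login fails
  - ticket 7 (Broken link): blocked_by=NULL -> NULL
  - ticket 8 (Off by one): blocked_by=1 -> Login fails
  - ticket 9 (Bad redirect): blocked_by=5 -> Crash on save

SQL:
SELECT a.title, b.name AS agent, c.title AS blocked_by
FROM tickets a
LEFT JOIN agents b ON a.agent_id = b.id
LEFT JOIN tickets c ON a.blocked_by = c.id

Result:
title          | agent | blocked_by    
---------------+-------+---------------
Login fails    | Zoe   | NULL          
Wrong timezone | Dana  | Login fails   
Slow page load | Zoe   | NULL          
Export error   | Rosa  | Wrong timezone
Crash on save  | Eve   | NULL          
Timeout error  | Frank | Login fails   
Broken link    | Dana  | NULL          
Off by one     | NULL  | Login fails   
Bad redirect   | Zoe   | Crash on save 


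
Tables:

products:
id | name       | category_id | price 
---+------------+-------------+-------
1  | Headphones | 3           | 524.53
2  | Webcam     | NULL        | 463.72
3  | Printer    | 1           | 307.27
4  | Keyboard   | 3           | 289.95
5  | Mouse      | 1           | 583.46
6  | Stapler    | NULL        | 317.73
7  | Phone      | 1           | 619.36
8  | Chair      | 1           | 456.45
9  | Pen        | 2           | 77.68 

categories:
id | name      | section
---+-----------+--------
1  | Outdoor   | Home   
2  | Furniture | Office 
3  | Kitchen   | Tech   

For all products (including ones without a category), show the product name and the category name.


LEFT JOIN keeps every row from products (the left table); where category_id has no match in categories, the category columns become NULL. Walk through each product:
  - product 1 (Headphones): category_id=3 -> matches Kitchen
  - product 2 (Webcam): category_id=NULL, no match -> kept with NULL
  - product 3 (Printer): category_id=1 -> matches Outdoor
  - product 4 (Keyboard): category_id=3 -> matches Kitchen
  - product 5 (Mouse): category_id=1 -> matches Outdoor
  - product 6 (Stapler): category_id=NULL, no match -> kept with NULL
  - product 7 (Phone): category_id=1 -> matches Outdoor
  - product 8 (Chair): category_id=1 -> matches Outdoor
  - product 9 (Pen): category_id=2 -> matches Furniture
All 9 rows appear; 2 have NULL category.

SQL:
SELECT a.name, b.name AS category
FROM products a
LEFT JOIN categories b ON a.category_id = b.id

Result:
name       | category 
-----------+----------
Headphones | Kitchen  
Webcam     | NULL     
Printer    | Outdoor  
Keyboard   | Kitchen  
Mouse      | Outdoor  
Stapler    | NULL     
Phone      | Outdoor  
Chair      | Outdoor  
Pen        | Furniture


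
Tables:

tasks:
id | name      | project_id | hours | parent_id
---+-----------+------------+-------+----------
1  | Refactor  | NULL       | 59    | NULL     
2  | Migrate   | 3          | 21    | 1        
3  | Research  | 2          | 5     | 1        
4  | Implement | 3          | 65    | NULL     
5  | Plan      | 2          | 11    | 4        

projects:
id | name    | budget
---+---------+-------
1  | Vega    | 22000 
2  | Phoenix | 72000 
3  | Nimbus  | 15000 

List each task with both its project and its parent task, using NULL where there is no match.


Two LEFT JOINs from the same base table tasks: one to projects via project_id, one to tasks itself via parent_id. Both are LEFT so every task is preserved.
Match against projects:
  - task 1 (Refactor): project_id=NULL, no match -> kept with NULL
  - task 2 (Migrate): project_id=3 -> matches Nimbus
  - task 3 (Research): project_id=2 -> matches Phoenix
  - task 4 (Implement): project_id=3 -> matches Nimbus
  - task 5 (Plan): project_id=2 -> matches Phoenix
Match against tasks (self):
  - task 1 (Refactor): parent_id=NULL -> NULL
  - task 2 (Migrate): parent_id=1 -> Refactor
  - task 3 (Research): parent_id=1 -> Refactor
  - task 4 (Implement): parent_id=NULL -> NULL
  - task 5 (Plan): parent_id=4 -> Implement

SQL:
SELECT a.name, b.name AS project, c.name AS parent
FROM tasks a
LEFT JOIN projects b ON a.project_id = b.id
LEFT JOIN tasks c ON a.parent_id = c.id

Result:
name      | project | parent   
----------+---------+----------
Refactor  | NULL    | NULL     
Migrate   | Nimbus  | Refactor 
Research  | Phoenix | Refactor 
Implement | Nimbus  | NULL     
Plan      | Phoenix | Implement
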